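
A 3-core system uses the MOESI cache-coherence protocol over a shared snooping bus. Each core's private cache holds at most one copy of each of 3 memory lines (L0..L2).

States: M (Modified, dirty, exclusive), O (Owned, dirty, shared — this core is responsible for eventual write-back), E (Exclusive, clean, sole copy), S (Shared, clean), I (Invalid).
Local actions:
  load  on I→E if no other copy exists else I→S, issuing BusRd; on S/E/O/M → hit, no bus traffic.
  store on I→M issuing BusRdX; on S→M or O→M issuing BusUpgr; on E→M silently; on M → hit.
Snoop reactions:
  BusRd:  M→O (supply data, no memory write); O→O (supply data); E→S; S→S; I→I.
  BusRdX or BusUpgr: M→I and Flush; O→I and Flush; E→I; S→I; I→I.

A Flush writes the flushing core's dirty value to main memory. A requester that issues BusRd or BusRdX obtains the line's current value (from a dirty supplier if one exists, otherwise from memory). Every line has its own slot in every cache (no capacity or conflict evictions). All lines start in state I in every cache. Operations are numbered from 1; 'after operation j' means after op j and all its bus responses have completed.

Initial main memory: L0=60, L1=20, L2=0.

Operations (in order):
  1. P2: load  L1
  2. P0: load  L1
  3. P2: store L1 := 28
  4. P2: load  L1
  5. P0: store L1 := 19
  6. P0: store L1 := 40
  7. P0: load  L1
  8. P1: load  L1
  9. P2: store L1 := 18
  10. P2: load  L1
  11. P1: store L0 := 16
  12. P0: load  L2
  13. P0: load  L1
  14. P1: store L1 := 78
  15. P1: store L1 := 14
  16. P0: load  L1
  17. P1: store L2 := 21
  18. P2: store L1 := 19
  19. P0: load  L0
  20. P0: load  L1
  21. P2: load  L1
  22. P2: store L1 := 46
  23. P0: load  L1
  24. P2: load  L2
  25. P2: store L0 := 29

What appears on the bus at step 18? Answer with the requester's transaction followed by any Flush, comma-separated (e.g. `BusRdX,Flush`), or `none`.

bus = BusRdX,Flush

  op1 P2: load  L1 → I/I/E on L1; bus BusRd; mem=20
  op2 P0: load  L1 → S/I/S on L1; bus BusRd; mem=20
  op3 P2: store L1 := 28 → I/I/M on L1; bus BusUpgr; mem=20
  op4 P2: load  L1 → I/I/M on L1; bus (none); mem=20
  op5 P0: store L1 := 19 → M/I/I on L1; bus BusRdX Flush; mem=28
  op6 P0: store L1 := 40 → M/I/I on L1; bus (none); mem=28
  op7 P0: load  L1 → M/I/I on L1; bus (none); mem=28
  op8 P1: load  L1 → O/S/I on L1; bus BusRd; mem=28
  op9 P2: store L1 := 18 → I/I/M on L1; bus BusRdX Flush; mem=40
  op10 P2: load  L1 → I/I/M on L1; bus (none); mem=40
  op11 P1: store L0 := 16 → I/M/I on L0; bus BusRdX; mem=60
  op12 P0: load  L2 → E/I/I on L2; bus BusRd; mem=0
  op13 P0: load  L1 → S/I/O on L1; bus BusRd; mem=40
  op14 P1: store L1 := 78 → I/M/I on L1; bus BusRdX Flush; mem=18
  op15 P1: store L1 := 14 → I/M/I on L1; bus (none); mem=18
  op16 P0: load  L1 → S/O/I on L1; bus BusRd; mem=18
  op17 P1: store L2 := 21 → I/M/I on L2; bus BusRdX; mem=0
  op18 P2: store L1 := 19 → I/I/M on L1; bus BusRdX Flush; mem=14
  op19 P0: load  L0 → S/O/I on L0; bus BusRd; mem=60
  op20 P0: load  L1 → S/I/O on L1; bus BusRd; mem=14
  op21 P2: load  L1 → S/I/O on L1; bus (none); mem=14
  op22 P2: store L1 := 46 → I/I/M on L1; bus BusUpgr; mem=14
  op23 P0: load  L1 → S/I/O on L1; bus BusRd; mem=14
  op24 P2: load  L2 → I/O/S on L2; bus BusRd; mem=0
  op25 P2: store L0 := 29 → I/I/M on L0; bus BusRdX Flush; mem=16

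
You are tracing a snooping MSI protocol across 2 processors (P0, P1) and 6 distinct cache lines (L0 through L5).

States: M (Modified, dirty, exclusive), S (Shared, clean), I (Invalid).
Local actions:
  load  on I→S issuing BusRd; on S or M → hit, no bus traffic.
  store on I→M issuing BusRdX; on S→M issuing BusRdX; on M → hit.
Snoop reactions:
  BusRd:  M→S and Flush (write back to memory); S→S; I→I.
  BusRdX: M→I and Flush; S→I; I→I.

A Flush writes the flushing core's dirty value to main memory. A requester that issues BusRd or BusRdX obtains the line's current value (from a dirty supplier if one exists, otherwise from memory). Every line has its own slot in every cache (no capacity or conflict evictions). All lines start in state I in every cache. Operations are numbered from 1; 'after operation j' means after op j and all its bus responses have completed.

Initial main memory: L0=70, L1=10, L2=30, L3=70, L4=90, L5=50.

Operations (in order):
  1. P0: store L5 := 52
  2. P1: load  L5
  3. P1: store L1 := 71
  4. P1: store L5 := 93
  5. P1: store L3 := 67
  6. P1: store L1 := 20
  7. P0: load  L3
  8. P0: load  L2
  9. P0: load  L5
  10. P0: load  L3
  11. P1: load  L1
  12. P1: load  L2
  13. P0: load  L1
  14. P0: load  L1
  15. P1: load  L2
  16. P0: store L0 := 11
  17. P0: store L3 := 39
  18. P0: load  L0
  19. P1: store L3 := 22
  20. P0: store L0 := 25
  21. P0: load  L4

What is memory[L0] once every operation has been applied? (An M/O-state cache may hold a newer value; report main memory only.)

  op1 P0: store L5 := 52 → M/I on L5; bus BusRdX; mem=50
  op2 P1: load  L5 → S/S on L5; bus BusRd Flush; mem=52
  op3 P1: store L1 := 71 → I/M on L1; bus BusRdX; mem=10
  op4 P1: store L5 := 93 → I/M on L5; bus BusRdX; mem=52
  op5 P1: store L3 := 67 → I/M on L3; bus BusRdX; mem=70
  op6 P1: store L1 := 20 → I/M on L1; bus (none); mem=10
  op7 P0: load  L3 → S/S on L3; bus BusRd Flush; mem=67
  op8 P0: load  L2 → S/I on L2; bus BusRd; mem=30
  op9 P0: load  L5 → S/S on L5; bus BusRd Flush; mem=93
  op10 P0: load  L3 → S/S on L3; bus (none); mem=67
  op11 P1: load  L1 → I/M on L1; bus (none); mem=10
  op12 P1: load  L2 → S/S on L2; bus BusRd; mem=30
  op13 P0: load  L1 → S/S on L1; bus BusRd Flush; mem=20
  op14 P0: load  L1 → S/S on L1; bus (none); mem=20
  op15 P1: load  L2 → S/S on L2; bus (none); mem=30
  op16 P0: store L0 := 11 → M/I on L0; bus BusRdX; mem=70
  op17 P0: store L3 := 39 → M/I on L3; bus BusRdX; mem=67
  op18 P0: load  L0 → M/I on L0; bus (none); mem=70
  op19 P1: store L3 := 22 → I/M on L3; bus BusRdX Flush; mem=39
  op20 P0: store L0 := 25 → M/I on L0; bus (none); mem=70
  op21 P0: load  L4 → S/I on L4; bus BusRd; mem=90

memory[L0] = 70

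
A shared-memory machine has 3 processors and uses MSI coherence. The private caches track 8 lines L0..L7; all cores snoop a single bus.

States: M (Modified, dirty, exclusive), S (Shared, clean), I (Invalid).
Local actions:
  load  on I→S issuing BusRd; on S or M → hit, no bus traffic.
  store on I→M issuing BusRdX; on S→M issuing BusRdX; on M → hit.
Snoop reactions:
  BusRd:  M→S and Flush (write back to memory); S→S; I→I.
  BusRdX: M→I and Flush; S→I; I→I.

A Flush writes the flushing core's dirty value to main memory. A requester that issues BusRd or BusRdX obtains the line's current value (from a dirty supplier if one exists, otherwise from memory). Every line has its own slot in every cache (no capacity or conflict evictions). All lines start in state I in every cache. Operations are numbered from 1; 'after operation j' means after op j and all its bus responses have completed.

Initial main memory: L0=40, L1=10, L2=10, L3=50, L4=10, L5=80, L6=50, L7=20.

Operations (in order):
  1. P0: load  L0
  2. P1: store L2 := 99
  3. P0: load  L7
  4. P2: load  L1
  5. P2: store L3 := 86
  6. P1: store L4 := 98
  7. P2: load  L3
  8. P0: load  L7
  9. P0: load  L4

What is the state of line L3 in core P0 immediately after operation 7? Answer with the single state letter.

state = I

1. P0: load  L0  bus=[BusRd]  L0: P0=S P1=I P2=I  mem[L0]=40
2. P1: store L2 := 99  bus=[BusRdX]  L2: P0=I P1=M P2=I  mem[L2]=10
3. P0: load  L7  bus=[BusRd]  L7: P0=S P1=I P2=I  mem[L7]=20
4. P2: load  L1  bus=[BusRd]  L1: P0=I P1=I P2=S  mem[L1]=10
5. P2: store L3 := 86  bus=[BusRdX]  L3: P0=I P1=I P2=M  mem[L3]=50
6. P1: store L4 := 98  bus=[BusRdX]  L4: P0=I P1=M P2=I  mem[L4]=10
7. P2: load  L3  bus=[-]  L3: P0=I P1=I P2=M  mem[L3]=50
8. P0: load  L7  bus=[-]  L7: P0=S P1=I P2=I  mem[L7]=20
9. P0: load  L4  bus=[BusRd,Flush]  L4: P0=S P1=S P2=I  mem[L4]=98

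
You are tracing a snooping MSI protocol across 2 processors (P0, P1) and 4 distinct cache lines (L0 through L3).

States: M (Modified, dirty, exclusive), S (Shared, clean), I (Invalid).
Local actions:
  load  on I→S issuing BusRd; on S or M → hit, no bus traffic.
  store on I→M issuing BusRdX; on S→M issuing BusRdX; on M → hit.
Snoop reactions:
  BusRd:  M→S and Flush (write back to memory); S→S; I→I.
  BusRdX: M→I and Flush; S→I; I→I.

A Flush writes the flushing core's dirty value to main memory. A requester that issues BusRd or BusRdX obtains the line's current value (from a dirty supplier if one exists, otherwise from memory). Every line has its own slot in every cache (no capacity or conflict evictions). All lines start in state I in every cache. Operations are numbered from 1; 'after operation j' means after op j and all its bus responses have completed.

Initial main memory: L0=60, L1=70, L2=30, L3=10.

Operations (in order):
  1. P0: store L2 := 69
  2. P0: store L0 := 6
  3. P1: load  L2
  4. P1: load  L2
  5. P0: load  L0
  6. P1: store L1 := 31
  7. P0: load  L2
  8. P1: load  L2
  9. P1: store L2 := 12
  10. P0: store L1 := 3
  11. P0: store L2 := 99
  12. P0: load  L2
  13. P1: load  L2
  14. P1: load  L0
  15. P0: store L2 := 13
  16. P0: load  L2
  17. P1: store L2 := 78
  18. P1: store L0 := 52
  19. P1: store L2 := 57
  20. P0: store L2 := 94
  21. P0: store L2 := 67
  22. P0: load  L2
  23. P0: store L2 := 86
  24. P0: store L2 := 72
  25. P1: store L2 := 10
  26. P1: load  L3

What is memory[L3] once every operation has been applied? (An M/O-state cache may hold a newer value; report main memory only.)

memory[L3] = 10

[1] P0: store L2 := 69 | P0:M(69), P1:I | bus: BusRdX
[2] P0: store L0 := 6 | P0:M(6), P1:I | bus: BusRdX
[3] P1: load  L2 | P0:S(69), P1:S(69) | bus: BusRd,Flush
[4] P1: load  L2 | P0:S(69), P1:S(69) | bus: none
[5] P0: load  L0 | P0:M(6), P1:I | bus: none
[6] P1: store L1 := 31 | P0:I, P1:M(31) | bus: BusRdX
[7] P0: load  L2 | P0:S(69), P1:S(69) | bus: none
[8] P1: load  L2 | P0:S(69), P1:S(69) | bus: none
[9] P1: store L2 := 12 | P0:I, P1:M(12) | bus: BusRdX
[10] P0: store L1 := 3 | P0:M(3), P1:I | bus: BusRdX,Flush
[11] P0: store L2 := 99 | P0:M(99), P1:I | bus: BusRdX,Flush
[12] P0: load  L2 | P0:M(99), P1:I | bus: none
[13] P1: load  L2 | P0:S(99), P1:S(99) | bus: BusRd,Flush
[14] P1: load  L0 | P0:S(6), P1:S(6) | bus: BusRd,Flush
[15] P0: store L2 := 13 | P0:M(13), P1:I | bus: BusRdX
[16] P0: load  L2 | P0:M(13), P1:I | bus: none
[17] P1: store L2 := 78 | P0:I, P1:M(78) | bus: BusRdX,Flush
[18] P1: store L0 := 52 | P0:I, P1:M(52) | bus: BusRdX
[19] P1: store L2 := 57 | P0:I, P1:M(57) | bus: none
[20] P0: store L2 := 94 | P0:M(94), P1:I | bus: BusRdX,Flush
[21] P0: store L2 := 67 | P0:M(67), P1:I | bus: none
[22] P0: load  L2 | P0:M(67), P1:I | bus: none
[23] P0: store L2 := 86 | P0:M(86), P1:I | bus: none
[24] P0: store L2 := 72 | P0:M(72), P1:I | bus: none
[25] P1: store L2 := 10 | P0:I, P1:M(10) | bus: BusRdX,Flush
[26] P1: load  L3 | P0:I, P1:S(10) | bus: BusRd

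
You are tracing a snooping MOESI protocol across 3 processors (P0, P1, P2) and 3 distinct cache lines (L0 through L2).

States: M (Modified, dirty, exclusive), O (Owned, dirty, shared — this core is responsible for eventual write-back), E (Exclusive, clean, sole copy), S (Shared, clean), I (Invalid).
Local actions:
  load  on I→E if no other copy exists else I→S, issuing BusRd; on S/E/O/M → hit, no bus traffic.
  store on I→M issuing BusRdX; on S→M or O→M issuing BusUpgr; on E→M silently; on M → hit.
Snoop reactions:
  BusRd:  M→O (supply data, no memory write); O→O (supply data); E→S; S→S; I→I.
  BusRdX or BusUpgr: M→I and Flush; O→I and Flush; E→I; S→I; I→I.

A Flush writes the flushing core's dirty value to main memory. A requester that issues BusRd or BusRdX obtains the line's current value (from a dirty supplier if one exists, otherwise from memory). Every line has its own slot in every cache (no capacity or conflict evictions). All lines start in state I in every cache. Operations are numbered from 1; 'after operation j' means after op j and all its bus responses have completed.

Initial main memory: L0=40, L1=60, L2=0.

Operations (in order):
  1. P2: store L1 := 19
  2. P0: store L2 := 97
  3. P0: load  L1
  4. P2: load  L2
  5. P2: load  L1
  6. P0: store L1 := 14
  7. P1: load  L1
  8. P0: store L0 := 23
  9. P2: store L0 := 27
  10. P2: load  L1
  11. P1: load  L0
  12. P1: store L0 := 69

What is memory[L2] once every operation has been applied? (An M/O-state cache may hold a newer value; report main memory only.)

memory[L2] = 0

[1] P2: store L1 := 19 | P0:I, P1:I, P2:M(19) | bus: BusRdX
[2] P0: store L2 := 97 | P0:M(97), P1:I, P2:I | bus: BusRdX
[3] P0: load  L1 | P0:S(19), P1:I, P2:O(19) | bus: BusRd
[4] P2: load  L2 | P0:O(97), P1:I, P2:S(97) | bus: BusRd
[5] P2: load  L1 | P0:S(19), P1:I, P2:O(19) | bus: none
[6] P0: store L1 := 14 | P0:M(14), P1:I, P2:I | bus: BusUpgr,Flush
[7] P1: load  L1 | P0:O(14), P1:S(14), P2:I | bus: BusRd
[8] P0: store L0 := 23 | P0:M(23), P1:I, P2:I | bus: BusRdX
[9] P2: store L0 := 27 | P0:I, P1:I, P2:M(27) | bus: BusRdX,Flush
[10] P2: load  L1 | P0:O(14), P1:S(14), P2:S(14) | bus: BusRd
[11] P1: load  L0 | P0:I, P1:S(27), P2:O(27) | bus: BusRd
[12] P1: store L0 := 69 | P0:I, P1:M(69), P2:I | bus: BusUpgr,Flush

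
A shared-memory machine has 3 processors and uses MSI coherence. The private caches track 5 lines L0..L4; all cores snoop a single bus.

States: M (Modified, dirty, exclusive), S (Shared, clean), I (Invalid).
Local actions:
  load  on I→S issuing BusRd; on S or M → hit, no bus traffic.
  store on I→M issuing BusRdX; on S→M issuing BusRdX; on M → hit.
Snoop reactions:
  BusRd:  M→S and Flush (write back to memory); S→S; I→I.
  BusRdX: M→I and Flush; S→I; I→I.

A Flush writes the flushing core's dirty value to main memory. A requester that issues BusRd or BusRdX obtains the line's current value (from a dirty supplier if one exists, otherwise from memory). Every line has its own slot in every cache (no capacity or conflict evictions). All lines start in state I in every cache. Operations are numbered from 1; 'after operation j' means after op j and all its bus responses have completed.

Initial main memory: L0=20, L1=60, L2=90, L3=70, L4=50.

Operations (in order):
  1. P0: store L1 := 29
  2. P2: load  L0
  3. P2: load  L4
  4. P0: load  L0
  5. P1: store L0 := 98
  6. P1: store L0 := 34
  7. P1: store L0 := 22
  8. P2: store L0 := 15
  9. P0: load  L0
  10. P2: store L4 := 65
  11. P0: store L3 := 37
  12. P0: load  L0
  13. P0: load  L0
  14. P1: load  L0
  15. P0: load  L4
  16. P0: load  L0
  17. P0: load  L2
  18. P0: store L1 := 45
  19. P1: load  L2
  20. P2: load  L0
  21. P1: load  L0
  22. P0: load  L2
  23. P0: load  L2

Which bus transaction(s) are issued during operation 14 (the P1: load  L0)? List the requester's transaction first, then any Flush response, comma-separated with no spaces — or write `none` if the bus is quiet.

bus = BusRd

  op1 P0: store L1 := 29 → M/I/I on L1; bus BusRdX; mem=60
  op2 P2: load  L0 → I/I/S on L0; bus BusRd; mem=20
  op3 P2: load  L4 → I/I/S on L4; bus BusRd; mem=50
  op4 P0: load  L0 → S/I/S on L0; bus BusRd; mem=20
  op5 P1: store L0 := 98 → I/M/I on L0; bus BusRdX; mem=20
  op6 P1: store L0 := 34 → I/M/I on L0; bus (none); mem=20
  op7 P1: store L0 := 22 → I/M/I on L0; bus (none); mem=20
  op8 P2: store L0 := 15 → I/I/M on L0; bus BusRdX Flush; mem=22
  op9 P0: load  L0 → S/I/S on L0; bus BusRd Flush; mem=15
  op10 P2: store L4 := 65 → I/I/M on L4; bus BusRdX; mem=50
  op11 P0: store L3 := 37 → M/I/I on L3; bus BusRdX; mem=70
  op12 P0: load  L0 → S/I/S on L0; bus (none); mem=15
  op13 P0: load  L0 → S/I/S on L0; bus (none); mem=15
  op14 P1: load  L0 → S/S/S on L0; bus BusRd; mem=15
  op15 P0: load  L4 → S/I/S on L4; bus BusRd Flush; mem=65
  op16 P0: load  L0 → S/S/S on L0; bus (none); mem=15
  op17 P0: load  L2 → S/I/I on L2; bus BusRd; mem=90
  op18 P0: store L1 := 45 → M/I/I on L1; bus (none); mem=60
  op19 P1: load  L2 → S/S/I on L2; bus BusRd; mem=90
  op20 P2: load  L0 → S/S/S on L0; bus (none); mem=15
  op21 P1: load  L0 → S/S/S on L0; bus (none); mem=15
  op22 P0: load  L2 → S/S/I on L2; bus (none); mem=90
  op23 P0: load  L2 → S/S/I on L2; bus (none); mem=90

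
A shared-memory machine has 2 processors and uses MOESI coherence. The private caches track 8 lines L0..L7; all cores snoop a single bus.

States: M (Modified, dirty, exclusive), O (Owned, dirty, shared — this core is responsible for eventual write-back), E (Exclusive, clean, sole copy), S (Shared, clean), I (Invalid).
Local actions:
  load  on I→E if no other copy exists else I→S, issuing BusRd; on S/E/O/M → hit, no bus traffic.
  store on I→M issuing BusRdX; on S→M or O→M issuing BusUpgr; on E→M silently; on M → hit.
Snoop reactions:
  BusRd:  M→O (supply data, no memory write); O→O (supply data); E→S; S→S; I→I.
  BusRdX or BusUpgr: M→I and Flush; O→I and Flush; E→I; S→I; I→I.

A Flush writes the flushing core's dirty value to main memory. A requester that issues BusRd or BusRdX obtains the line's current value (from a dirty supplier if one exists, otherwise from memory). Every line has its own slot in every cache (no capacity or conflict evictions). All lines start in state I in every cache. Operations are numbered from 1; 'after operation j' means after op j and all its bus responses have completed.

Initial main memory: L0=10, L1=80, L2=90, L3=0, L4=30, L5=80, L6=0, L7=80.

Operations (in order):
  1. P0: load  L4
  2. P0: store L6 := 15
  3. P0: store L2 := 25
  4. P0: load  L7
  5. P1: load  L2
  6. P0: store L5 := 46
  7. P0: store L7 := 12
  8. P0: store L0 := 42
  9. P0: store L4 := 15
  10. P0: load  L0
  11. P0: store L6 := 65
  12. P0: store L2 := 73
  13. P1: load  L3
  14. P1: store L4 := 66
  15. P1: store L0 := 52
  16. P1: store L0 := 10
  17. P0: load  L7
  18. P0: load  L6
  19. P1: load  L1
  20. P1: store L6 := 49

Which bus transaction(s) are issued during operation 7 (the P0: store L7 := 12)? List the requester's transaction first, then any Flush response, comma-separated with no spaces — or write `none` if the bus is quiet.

bus = none

[1] P0: load  L4 | P0:E(30), P1:I | bus: BusRd
[2] P0: store L6 := 15 | P0:M(15), P1:I | bus: BusRdX
[3] P0: store L2 := 25 | P0:M(25), P1:I | bus: BusRdX
[4] P0: load  L7 | P0:E(80), P1:I | bus: BusRd
[5] P1: load  L2 | P0:O(25), P1:S(25) | bus: BusRd
[6] P0: store L5 := 46 | P0:M(46), P1:I | bus: BusRdX
[7] P0: store L7 := 12 | P0:M(12), P1:I | bus: none
[8] P0: store L0 := 42 | P0:M(42), P1:I | bus: BusRdX
[9] P0: store L4 := 15 | P0:M(15), P1:I | bus: none
[10] P0: load  L0 | P0:M(42), P1:I | bus: none
[11] P0: store L6 := 65 | P0:M(65), P1:I | bus: none
[12] P0: store L2 := 73 | P0:M(73), P1:I | bus: BusUpgr
[13] P1: load  L3 | P0:I, P1:E(0) | bus: BusRd
[14] P1: store L4 := 66 | P0:I, P1:M(66) | bus: BusRdX,Flush
[15] P1: store L0 := 52 | P0:I, P1:M(52) | bus: BusRdX,Flush
[16] P1: store L0 := 10 | P0:I, P1:M(10) | bus: none
[17] P0: load  L7 | P0:M(12), P1:I | bus: none
[18] P0: load  L6 | P0:M(65), P1:I | bus: none
[19] P1: load  L1 | P0:I, P1:E(80) | bus: BusRd
[20] P1: store L6 := 49 | P0:I, P1:M(49) | bus: BusRdX,Flush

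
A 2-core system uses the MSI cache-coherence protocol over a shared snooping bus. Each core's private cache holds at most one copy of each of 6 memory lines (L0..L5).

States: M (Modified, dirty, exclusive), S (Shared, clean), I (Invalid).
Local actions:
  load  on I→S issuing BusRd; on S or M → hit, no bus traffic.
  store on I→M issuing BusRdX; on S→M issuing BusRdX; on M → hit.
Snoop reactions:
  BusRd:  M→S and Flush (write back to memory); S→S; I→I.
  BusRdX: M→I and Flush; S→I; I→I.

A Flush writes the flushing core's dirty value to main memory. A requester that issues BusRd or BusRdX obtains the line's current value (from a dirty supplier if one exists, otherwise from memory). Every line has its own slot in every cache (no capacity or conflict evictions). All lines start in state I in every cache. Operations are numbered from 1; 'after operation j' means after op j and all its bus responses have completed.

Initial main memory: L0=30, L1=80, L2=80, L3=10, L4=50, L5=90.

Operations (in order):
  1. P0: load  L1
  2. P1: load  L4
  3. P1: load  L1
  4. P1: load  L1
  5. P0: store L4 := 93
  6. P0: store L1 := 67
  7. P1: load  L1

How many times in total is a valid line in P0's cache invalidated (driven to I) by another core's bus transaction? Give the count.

invalidations = 0

[1] P0: load  L1 | P0:S(80), P1:I | bus: BusRd
[2] P1: load  L4 | P0:I, P1:S(50) | bus: BusRd
[3] P1: load  L1 | P0:S(80), P1:S(80) | bus: BusRd
[4] P1: load  L1 | P0:S(80), P1:S(80) | bus: none
[5] P0: store L4 := 93 | P0:M(93), P1:I | bus: BusRdX
[6] P0: store L1 := 67 | P0:M(67), P1:I | bus: BusRdX
[7] P1: load  L1 | P0:S(67), P1:S(67) | bus: BusRd,Flush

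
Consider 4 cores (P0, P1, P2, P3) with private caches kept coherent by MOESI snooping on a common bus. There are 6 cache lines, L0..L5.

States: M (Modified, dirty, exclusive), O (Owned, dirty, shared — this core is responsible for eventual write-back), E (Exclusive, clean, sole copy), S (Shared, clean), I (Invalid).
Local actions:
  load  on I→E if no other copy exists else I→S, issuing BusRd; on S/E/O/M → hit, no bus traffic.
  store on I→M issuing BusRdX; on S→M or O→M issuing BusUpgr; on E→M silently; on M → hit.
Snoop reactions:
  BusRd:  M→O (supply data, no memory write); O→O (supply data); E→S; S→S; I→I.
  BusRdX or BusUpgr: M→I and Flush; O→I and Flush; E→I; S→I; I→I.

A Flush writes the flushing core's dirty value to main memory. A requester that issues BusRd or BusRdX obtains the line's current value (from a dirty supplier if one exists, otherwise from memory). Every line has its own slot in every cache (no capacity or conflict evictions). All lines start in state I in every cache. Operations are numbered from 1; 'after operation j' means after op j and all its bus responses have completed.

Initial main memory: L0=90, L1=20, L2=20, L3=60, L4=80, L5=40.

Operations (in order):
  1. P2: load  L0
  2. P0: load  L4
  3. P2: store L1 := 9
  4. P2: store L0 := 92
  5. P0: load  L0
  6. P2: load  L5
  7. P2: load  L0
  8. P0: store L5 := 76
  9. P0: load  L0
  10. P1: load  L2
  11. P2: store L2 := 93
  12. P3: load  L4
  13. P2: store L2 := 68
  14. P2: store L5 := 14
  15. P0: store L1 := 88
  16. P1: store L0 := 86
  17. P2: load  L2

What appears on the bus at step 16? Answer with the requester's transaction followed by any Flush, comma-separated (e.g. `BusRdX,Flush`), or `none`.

bus = BusRdX,Flush

1. P2: load  L0  bus=[BusRd]  L0: P0=I P1=I P2=E P3=I  mem[L0]=90
2. P0: load  L4  bus=[BusRd]  L4: P0=E P1=I P2=I P3=I  mem[L4]=80
3. P2: store L1 := 9  bus=[BusRdX]  L1: P0=I P1=I P2=M P3=I  mem[L1]=20
4. P2: store L0 := 92  bus=[-]  L0: P0=I P1=I P2=M P3=I  mem[L0]=90
5. P0: load  L0  bus=[BusRd]  L0: P0=S P1=I P2=O P3=I  mem[L0]=90
6. P2: load  L5  bus=[BusRd]  L5: P0=I P1=I P2=E P3=I  mem[L5]=40
7. P2: load  L0  bus=[-]  L0: P0=S P1=I P2=O P3=I  mem[L0]=90
8. P0: store L5 := 76  bus=[BusRdX]  L5: P0=M P1=I P2=I P3=I  mem[L5]=40
9. P0: load  L0  bus=[-]  L0: P0=S P1=I P2=O P3=I  mem[L0]=90
10. P1: load  L2  bus=[BusRd]  L2: P0=I P1=E P2=I P3=I  mem[L2]=20
11. P2: store L2 := 93  bus=[BusRdX]  L2: P0=I P1=I P2=M P3=I  mem[L2]=20
12. P3: load  L4  bus=[BusRd]  L4: P0=S P1=I P2=I P3=S  mem[L4]=80
13. P2: store L2 := 68  bus=[-]  L2: P0=I P1=I P2=M P3=I  mem[L2]=20
14. P2: store L5 := 14  bus=[BusRdX,Flush]  L5: P0=I P1=I P2=M P3=I  mem[L5]=76
15. P0: store L1 := 88  bus=[BusRdX,Flush]  L1: P0=M P1=I P2=I P3=I  mem[L1]=9
16. P1: store L0 := 86  bus=[BusRdX,Flush]  L0: P0=I P1=M P2=I P3=I  mem[L0]=92
17. P2: load  L2  bus=[-]  L2: P0=I P1=I P2=M P3=I  mem[L2]=20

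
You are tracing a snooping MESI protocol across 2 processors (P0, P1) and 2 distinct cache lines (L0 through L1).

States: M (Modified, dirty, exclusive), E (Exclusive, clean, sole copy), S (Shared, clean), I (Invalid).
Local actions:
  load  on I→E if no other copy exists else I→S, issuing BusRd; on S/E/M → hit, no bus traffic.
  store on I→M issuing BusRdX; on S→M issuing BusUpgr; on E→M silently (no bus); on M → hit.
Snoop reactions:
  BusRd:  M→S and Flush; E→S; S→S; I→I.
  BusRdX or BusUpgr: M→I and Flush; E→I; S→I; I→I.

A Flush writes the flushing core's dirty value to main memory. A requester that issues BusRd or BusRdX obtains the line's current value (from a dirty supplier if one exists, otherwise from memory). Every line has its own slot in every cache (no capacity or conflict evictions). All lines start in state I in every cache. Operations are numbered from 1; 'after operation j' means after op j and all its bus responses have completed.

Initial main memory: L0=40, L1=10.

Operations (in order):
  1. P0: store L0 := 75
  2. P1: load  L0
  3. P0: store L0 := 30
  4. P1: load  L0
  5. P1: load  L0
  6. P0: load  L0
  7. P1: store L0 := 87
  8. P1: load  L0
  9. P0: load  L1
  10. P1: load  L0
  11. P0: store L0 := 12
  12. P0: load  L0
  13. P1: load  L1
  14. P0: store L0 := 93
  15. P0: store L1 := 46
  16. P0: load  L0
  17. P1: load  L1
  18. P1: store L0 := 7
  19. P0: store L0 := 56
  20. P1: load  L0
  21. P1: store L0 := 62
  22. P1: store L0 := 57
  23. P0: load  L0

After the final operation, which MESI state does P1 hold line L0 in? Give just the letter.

step 1: P0: store L0 := 75  ⟶  MI  (L0)  txn=BusRdX  M[L0]=40
step 2: P1: load  L0  ⟶  SS  (L0)  txn=BusRd+Flush  M[L0]=75
step 3: P0: store L0 := 30  ⟶  MI  (L0)  txn=BusUpgr  M[L0]=75
step 4: P1: load  L0  ⟶  SS  (L0)  txn=BusRd+Flush  M[L0]=30
step 5: P1: load  L0  ⟶  SS  (L0)  txn=∅  M[L0]=30
step 6: P0: load  L0  ⟶  SS  (L0)  txn=∅  M[L0]=30
step 7: P1: store L0 := 87  ⟶  IM  (L0)  txn=BusUpgr  M[L0]=30
step 8: P1: load  L0  ⟶  IM  (L0)  txn=∅  M[L0]=30
step 9: P0: load  L1  ⟶  EI  (L1)  txn=BusRd  M[L1]=10
step 10: P1: load  L0  ⟶  IM  (L0)  txn=∅  M[L0]=30
step 11: P0: store L0 := 12  ⟶  MI  (L0)  txn=BusRdX+Flush  M[L0]=87
step 12: P0: load  L0  ⟶  MI  (L0)  txn=∅  M[L0]=87
step 13: P1: load  L1  ⟶  SS  (L1)  txn=BusRd  M[L1]=10
step 14: P0: store L0 := 93  ⟶  MI  (L0)  txn=∅  M[L0]=87
step 15: P0: store L1 := 46  ⟶  MI  (L1)  txn=BusUpgr  M[L1]=10
step 16: P0: load  L0  ⟶  MI  (L0)  txn=∅  M[L0]=87
step 17: P1: load  L1  ⟶  SS  (L1)  txn=BusRd+Flush  M[L1]=46
step 18: P1: store L0 := 7  ⟶  IM  (L0)  txn=BusRdX+Flush  M[L0]=93
step 19: P0: store L0 := 56  ⟶  MI  (L0)  txn=BusRdX+Flush  M[L0]=7
step 20: P1: load  L0  ⟶  SS  (L0)  txn=BusRd+Flush  M[L0]=56
step 21: P1: store L0 := 62  ⟶  IM  (L0)  txn=BusUpgr  M[L0]=56
step 22: P1: store L0 := 57  ⟶  IM  (L0)  txn=∅  M[L0]=56
step 23: P0: load  L0  ⟶  SS  (L0)  txn=BusRd+Flush  M[L0]=57

state = S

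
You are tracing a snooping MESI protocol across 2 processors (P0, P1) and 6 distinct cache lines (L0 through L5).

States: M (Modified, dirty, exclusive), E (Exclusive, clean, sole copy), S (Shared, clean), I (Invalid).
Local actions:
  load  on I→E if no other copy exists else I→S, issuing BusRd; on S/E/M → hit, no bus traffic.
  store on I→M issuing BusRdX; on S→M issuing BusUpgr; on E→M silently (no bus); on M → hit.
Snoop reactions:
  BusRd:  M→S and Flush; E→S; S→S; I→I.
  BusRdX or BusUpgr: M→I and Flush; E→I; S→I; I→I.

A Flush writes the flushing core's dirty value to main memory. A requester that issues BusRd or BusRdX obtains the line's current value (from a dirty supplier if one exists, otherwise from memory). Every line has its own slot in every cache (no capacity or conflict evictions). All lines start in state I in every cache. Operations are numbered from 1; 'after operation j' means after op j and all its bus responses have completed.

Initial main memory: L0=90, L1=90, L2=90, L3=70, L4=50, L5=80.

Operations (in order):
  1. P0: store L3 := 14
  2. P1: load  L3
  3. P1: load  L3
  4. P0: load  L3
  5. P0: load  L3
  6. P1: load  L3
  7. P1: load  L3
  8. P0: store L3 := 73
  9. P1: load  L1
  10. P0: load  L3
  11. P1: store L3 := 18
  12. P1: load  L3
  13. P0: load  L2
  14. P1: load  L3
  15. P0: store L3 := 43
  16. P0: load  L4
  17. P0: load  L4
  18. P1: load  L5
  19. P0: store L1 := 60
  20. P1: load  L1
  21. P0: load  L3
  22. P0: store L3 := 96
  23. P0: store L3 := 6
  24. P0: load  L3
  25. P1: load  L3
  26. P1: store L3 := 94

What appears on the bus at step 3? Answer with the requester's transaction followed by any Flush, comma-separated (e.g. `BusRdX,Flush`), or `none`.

bus = none

  op1 P0: store L3 := 14 → M/I on L3; bus BusRdX; mem=70
  op2 P1: load  L3 → S/S on L3; bus BusRd Flush; mem=14
  op3 P1: load  L3 → S/S on L3; bus (none); mem=14
  op4 P0: load  L3 → S/S on L3; bus (none); mem=14
  op5 P0: load  L3 → S/S on L3; bus (none); mem=14
  op6 P1: load  L3 → S/S on L3; bus (none); mem=14
  op7 P1: load  L3 → S/S on L3; bus (none); mem=14
  op8 P0: store L3 := 73 → M/I on L3; bus BusUpgr; mem=14
  op9 P1: load  L1 → I/E on L1; bus BusRd; mem=90
  op10 P0: load  L3 → M/I on L3; bus (none); mem=14
  op11 P1: store L3 := 18 → I/M on L3; bus BusRdX Flush; mem=73
  op12 P1: load  L3 → I/M on L3; bus (none); mem=73
  op13 P0: load  L2 → E/I on L2; bus BusRd; mem=90
  op14 P1: load  L3 → I/M on L3; bus (none); mem=73
  op15 P0: store L3 := 43 → M/I on L3; bus BusRdX Flush; mem=18
  op16 P0: load  L4 → E/I on L4; bus BusRd; mem=50
  op17 P0: load  L4 → E/I on L4; bus (none); mem=50
  op18 P1: load  L5 → I/E on L5; bus BusRd; mem=80
  op19 P0: store L1 := 60 → M/I on L1; bus BusRdX; mem=90
  op20 P1: load  L1 → S/S on L1; bus BusRd Flush; mem=60
  op21 P0: load  L3 → M/I on L3; bus (none); mem=18
  op22 P0: store L3 := 96 → M/I on L3; bus (none); mem=18
  op23 P0: store L3 := 6 → M/I on L3; bus (none); mem=18
  op24 P0: load  L3 → M/I on L3; bus (none); mem=18
  op25 P1: load  L3 → S/S on L3; bus BusRd Flush; mem=6
  op26 P1: store L3 := 94 → I/M on L3; bus BusUpgr; mem=6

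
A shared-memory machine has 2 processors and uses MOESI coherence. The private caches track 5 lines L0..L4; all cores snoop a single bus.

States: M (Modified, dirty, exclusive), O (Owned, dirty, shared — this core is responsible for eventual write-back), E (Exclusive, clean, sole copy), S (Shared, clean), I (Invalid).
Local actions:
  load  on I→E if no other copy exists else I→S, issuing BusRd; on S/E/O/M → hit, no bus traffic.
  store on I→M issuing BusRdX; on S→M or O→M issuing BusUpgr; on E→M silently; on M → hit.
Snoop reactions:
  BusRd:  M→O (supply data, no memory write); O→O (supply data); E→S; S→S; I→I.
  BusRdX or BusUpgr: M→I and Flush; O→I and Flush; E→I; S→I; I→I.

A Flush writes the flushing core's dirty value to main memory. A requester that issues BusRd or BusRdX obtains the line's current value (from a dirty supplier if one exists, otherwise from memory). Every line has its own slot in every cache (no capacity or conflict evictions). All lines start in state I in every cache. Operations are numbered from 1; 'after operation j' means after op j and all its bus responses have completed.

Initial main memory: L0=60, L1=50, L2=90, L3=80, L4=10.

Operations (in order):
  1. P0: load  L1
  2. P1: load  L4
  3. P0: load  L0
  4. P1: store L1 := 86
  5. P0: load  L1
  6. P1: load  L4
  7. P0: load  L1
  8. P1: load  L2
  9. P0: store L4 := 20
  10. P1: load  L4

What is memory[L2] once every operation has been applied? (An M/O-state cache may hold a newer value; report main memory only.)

[1] P0: load  L1 | P0:E(50), P1:I | bus: BusRd
[2] P1: load  L4 | P0:I, P1:E(10) | bus: BusRd
[3] P0: load  L0 | P0:E(60), P1:I | bus: BusRd
[4] P1: store L1 := 86 | P0:I, P1:M(86) | bus: BusRdX
[5] P0: load  L1 | P0:S(86), P1:O(86) | bus: BusRd
[6] P1: load  L4 | P0:I, P1:E(10) | bus: none
[7] P0: load  L1 | P0:S(86), P1:O(86) | bus: none
[8] P1: load  L2 | P0:I, P1:E(90) | bus: BusRd
[9] P0: store L4 := 20 | P0:M(20), P1:I | bus: BusRdX
[10] P1: load  L4 | P0:O(20), P1:S(20) | bus: BusRd

memory[L2] = 90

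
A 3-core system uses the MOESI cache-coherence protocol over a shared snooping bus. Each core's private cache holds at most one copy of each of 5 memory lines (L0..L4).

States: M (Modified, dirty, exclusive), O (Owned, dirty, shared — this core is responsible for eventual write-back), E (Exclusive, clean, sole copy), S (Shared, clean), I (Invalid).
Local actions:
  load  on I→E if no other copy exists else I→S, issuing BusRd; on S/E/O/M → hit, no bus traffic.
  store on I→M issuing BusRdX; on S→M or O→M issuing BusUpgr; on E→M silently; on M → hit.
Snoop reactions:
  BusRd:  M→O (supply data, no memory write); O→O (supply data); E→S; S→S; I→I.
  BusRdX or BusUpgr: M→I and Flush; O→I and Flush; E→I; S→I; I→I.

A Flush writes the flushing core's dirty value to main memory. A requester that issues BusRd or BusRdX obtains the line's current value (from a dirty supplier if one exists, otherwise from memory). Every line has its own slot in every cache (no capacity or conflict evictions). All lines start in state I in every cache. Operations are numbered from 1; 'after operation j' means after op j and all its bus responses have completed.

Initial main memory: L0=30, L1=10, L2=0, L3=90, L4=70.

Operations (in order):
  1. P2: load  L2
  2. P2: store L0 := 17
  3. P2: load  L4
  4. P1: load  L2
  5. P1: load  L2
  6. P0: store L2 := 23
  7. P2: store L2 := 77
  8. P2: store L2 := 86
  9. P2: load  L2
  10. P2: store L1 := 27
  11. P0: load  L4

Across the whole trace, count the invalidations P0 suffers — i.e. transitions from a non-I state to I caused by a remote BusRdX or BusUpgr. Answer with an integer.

  op1 P2: load  L2 → I/I/E on L2; bus BusRd; mem=0
  op2 P2: store L0 := 17 → I/I/M on L0; bus BusRdX; mem=30
  op3 P2: load  L4 → I/I/E on L4; bus BusRd; mem=70
  op4 P1: load  L2 → I/S/S on L2; bus BusRd; mem=0
  op5 P1: load  L2 → I/S/S on L2; bus (none); mem=0
  op6 P0: store L2 := 23 → M/I/I on L2; bus BusRdX; mem=0
  op7 P2: store L2 := 77 → I/I/M on L2; bus BusRdX Flush; mem=23
  op8 P2: store L2 := 86 → I/I/M on L2; bus (none); mem=23
  op9 P2: load  L2 → I/I/M on L2; bus (none); mem=23
  op10 P2: store L1 := 27 → I/I/M on L1; bus BusRdX; mem=10
  op11 P0: load  L4 → S/I/S on L4; bus BusRd; mem=70

invalidations = 1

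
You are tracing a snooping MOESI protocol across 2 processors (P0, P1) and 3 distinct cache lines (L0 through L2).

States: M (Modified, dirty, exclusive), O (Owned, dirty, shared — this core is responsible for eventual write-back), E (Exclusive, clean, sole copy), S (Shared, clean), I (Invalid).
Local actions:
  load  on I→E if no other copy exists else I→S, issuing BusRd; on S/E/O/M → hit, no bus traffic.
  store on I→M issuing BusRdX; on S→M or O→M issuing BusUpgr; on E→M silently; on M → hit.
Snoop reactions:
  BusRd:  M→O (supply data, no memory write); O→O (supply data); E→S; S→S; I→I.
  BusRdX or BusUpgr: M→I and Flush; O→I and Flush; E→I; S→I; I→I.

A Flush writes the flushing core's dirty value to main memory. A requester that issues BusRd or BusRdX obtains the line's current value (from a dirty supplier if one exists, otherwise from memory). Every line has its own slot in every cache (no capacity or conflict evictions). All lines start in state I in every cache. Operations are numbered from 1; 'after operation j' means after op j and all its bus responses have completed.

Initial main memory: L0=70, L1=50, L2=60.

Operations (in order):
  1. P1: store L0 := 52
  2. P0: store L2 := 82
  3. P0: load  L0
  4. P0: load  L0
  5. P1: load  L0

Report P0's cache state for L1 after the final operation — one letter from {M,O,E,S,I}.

  op1 P1: store L0 := 52 → I/M on L0; bus BusRdX; mem=70
  op2 P0: store L2 := 82 → M/I on L2; bus BusRdX; mem=60
  op3 P0: load  L0 → S/O on L0; bus BusRd; mem=70
  op4 P0: load  L0 → S/O on L0; bus (none); mem=70
  op5 P1: load  L0 → S/O on L0; bus (none); mem=70

state = I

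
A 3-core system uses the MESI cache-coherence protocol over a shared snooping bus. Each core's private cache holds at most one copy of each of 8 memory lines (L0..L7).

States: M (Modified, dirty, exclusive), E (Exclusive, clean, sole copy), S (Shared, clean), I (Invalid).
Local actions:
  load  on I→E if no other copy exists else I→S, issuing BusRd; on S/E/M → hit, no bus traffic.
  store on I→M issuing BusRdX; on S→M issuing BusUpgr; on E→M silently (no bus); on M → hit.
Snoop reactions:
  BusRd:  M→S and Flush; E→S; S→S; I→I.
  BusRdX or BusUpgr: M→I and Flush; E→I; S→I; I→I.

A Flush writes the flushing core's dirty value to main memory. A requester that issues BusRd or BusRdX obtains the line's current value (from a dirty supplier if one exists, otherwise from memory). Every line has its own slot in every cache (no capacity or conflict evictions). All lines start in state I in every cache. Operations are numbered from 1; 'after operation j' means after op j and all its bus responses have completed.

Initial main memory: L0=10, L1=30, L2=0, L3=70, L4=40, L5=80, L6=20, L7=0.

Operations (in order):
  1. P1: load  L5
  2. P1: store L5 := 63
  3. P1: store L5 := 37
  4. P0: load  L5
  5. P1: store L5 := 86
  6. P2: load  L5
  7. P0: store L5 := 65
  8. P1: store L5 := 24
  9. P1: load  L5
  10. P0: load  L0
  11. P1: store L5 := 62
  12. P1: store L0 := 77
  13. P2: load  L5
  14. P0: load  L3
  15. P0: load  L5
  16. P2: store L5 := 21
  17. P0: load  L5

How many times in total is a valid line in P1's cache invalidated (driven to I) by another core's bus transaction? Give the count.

[1] P1: load  L5 | P0:I, P1:E(80), P2:I | bus: BusRd
[2] P1: store L5 := 63 | P0:I, P1:M(63), P2:I | bus: none
[3] P1: store L5 := 37 | P0:I, P1:M(37), P2:I | bus: none
[4] P0: load  L5 | P0:S(37), P1:S(37), P2:I | bus: BusRd,Flush
[5] P1: store L5 := 86 | P0:I, P1:M(86), P2:I | bus: BusUpgr
[6] P2: load  L5 | P0:I, P1:S(86), P2:S(86) | bus: BusRd,Flush
[7] P0: store L5 := 65 | P0:M(65), P1:I, P2:I | bus: BusRdX
[8] P1: store L5 := 24 | P0:I, P1:M(24), P2:I | bus: BusRdX,Flush
[9] P1: load  L5 | P0:I, P1:M(24), P2:I | bus: none
[10] P0: load  L0 | P0:E(10), P1:I, P2:I | bus: BusRd
[11] P1: store L5 := 62 | P0:I, P1:M(62), P2:I | bus: none
[12] P1: store L0 := 77 | P0:I, P1:M(77), P2:I | bus: BusRdX
[13] P2: load  L5 | P0:I, P1:S(62), P2:S(62) | bus: BusRd,Flush
[14] P0: load  L3 | P0:E(70), P1:I, P2:I | bus: BusRd
[15] P0: load  L5 | P0:S(62), P1:S(62), P2:S(62) | bus: BusRd
[16] P2: store L5 := 21 | P0:I, P1:I, P2:M(21) | bus: BusUpgr
[17] P0: load  L5 | P0:S(21), P1:I, P2:S(21) | bus: BusRd,Flush

invalidations = 2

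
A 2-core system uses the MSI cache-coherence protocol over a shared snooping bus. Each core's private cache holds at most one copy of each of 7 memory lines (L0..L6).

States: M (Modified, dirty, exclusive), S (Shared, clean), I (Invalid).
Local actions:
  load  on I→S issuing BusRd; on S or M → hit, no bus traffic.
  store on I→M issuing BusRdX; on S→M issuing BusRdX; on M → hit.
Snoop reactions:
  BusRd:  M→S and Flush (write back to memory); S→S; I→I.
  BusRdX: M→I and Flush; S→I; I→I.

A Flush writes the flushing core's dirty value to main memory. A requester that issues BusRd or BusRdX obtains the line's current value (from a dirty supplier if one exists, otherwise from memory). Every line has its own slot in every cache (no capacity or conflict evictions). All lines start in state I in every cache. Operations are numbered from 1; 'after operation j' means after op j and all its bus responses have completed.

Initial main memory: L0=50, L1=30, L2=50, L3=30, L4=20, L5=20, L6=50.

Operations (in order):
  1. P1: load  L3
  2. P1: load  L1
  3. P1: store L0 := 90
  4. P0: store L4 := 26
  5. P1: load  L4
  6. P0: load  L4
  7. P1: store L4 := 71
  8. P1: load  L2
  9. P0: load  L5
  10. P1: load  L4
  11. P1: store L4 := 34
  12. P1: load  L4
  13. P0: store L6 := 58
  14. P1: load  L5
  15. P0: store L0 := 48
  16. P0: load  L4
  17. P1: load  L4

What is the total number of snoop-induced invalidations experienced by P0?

invalidations = 1

[1] P1: load  L3 | P0:I, P1:S(30) | bus: BusRd
[2] P1: load  L1 | P0:I, P1:S(30) | bus: BusRd
[3] P1: store L0 := 90 | P0:I, P1:M(90) | bus: BusRdX
[4] P0: store L4 := 26 | P0:M(26), P1:I | bus: BusRdX
[5] P1: load  L4 | P0:S(26), P1:S(26) | bus: BusRd,Flush
[6] P0: load  L4 | P0:S(26), P1:S(26) | bus: none
[7] P1: store L4 := 71 | P0:I, P1:M(71) | bus: BusRdX
[8] P1: load  L2 | P0:I, P1:S(50) | bus: BusRd
[9] P0: load  L5 | P0:S(20), P1:I | bus: BusRd
[10] P1: load  L4 | P0:I, P1:M(71) | bus: none
[11] P1: store L4 := 34 | P0:I, P1:M(34) | bus: none
[12] P1: load  L4 | P0:I, P1:M(34) | bus: none
[13] P0: store L6 := 58 | P0:M(58), P1:I | bus: BusRdX
[14] P1: load  L5 | P0:S(20), P1:S(20) | bus: BusRd
[15] P0: store L0 := 48 | P0:M(48), P1:I | bus: BusRdX,Flush
[16] P0: load  L4 | P0:S(34), P1:S(34) | bus: BusRd,Flush
[17] P1: load  L4 | P0:S(34), P1:S(34) | bus: none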